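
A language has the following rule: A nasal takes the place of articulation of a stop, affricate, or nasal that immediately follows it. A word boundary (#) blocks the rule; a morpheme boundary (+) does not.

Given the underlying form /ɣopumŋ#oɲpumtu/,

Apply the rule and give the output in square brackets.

[ɣopuŋŋ#ompuntu]

/m/ before /ŋ/ (velar) → [ŋ]
/ɲ/ before /p/ (labial) → [m]
/m/ before /t/ (alveolar) → [n]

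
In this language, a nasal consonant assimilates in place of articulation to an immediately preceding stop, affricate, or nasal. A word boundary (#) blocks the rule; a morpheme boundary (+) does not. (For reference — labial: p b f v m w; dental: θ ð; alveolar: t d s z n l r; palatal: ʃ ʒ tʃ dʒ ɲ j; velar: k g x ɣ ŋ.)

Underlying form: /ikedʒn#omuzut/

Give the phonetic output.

/n/ after /dʒ/ (palatal) → [ɲ]

[ikedʒɲ#omuzut]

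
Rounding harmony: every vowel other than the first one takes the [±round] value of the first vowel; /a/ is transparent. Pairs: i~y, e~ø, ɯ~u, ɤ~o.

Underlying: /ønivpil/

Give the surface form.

/i/ harmonizes with /ø/ ([+round]) → [y]
/i/ harmonizes with /ø/ ([+round]) → [y]

[ønyvpyl]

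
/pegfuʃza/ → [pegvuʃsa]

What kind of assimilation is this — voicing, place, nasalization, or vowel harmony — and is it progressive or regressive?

voicing assimilation, progressive

/f/→[v] /z/→[s].
Each target copies a feature from the preceding segment, so the direction is progressive.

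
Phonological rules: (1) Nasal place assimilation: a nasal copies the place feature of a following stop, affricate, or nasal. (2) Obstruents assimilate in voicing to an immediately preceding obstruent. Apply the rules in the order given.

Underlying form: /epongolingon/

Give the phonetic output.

Rule 1: /n/ before /g/ (velar) → [ŋ]
Rule 1: /n/ before /g/ (velar) → [ŋ]
After rule 1: epoŋgoliŋgon
Rule 2: no segment meets the rule's conditions; no change.

[epoŋgoliŋgon]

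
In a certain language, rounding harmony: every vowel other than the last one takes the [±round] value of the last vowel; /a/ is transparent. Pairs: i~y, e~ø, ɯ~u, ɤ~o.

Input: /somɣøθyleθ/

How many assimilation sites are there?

3

/o/ harmonizes with /e/ ([-round]) → [ɤ]
/ø/ harmonizes with /e/ ([-round]) → [e]
/y/ harmonizes with /e/ ([-round]) → [i]
3 segments change.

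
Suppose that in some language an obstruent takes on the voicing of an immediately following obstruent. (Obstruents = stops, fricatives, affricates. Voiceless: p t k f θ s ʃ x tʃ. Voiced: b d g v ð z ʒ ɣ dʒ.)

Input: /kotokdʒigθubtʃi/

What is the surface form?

[kotogdʒikθuptʃi]

/k/ before /dʒ/ (voiced) → [g]
/g/ before /θ/ (voiceless) → [k]
/b/ before /tʃ/ (voiceless) → [p]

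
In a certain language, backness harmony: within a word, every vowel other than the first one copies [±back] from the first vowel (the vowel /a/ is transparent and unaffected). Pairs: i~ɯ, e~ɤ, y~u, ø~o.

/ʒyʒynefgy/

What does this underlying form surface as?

no segment meets the rule's conditions; no change.

[ʒyʒynefgy]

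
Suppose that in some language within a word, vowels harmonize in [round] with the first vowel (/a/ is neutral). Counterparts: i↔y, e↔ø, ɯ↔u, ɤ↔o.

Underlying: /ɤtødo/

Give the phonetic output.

/ø/ harmonizes with /ɤ/ ([-round]) → [e]
/o/ harmonizes with /ɤ/ ([-round]) → [ɤ]

[ɤtedɤ]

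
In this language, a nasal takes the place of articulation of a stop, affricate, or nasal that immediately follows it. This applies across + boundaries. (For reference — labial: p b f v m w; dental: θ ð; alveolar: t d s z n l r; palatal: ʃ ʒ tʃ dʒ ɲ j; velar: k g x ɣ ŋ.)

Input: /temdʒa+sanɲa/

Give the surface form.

/m/ before /dʒ/ (palatal) → [ɲ]
/n/ before /ɲ/ (palatal) → [ɲ]

[teɲdʒa+saɲɲa]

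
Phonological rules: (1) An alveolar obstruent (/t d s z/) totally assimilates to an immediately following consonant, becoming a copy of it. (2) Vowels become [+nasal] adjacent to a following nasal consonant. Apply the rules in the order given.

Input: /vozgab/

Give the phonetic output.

[voggab]

Rule 1: /z/ before /g/ → [g] (total assimilation)
After rule 1: voggab
Rule 2: no segment meets the rule's conditions; no change.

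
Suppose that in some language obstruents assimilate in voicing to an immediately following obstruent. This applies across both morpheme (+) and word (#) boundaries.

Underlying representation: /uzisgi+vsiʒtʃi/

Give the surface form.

/s/ before /g/ (voiced) → [z]
/v/ before /s/ (voiceless) → [f]
/ʒ/ before /tʃ/ (voiceless) → [ʃ]

[uzizgi+fsiʃtʃi]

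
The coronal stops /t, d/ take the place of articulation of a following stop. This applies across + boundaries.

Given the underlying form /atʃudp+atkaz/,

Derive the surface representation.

/d/ before /p/ (labial) → [b]
/t/ before /k/ (velar) → [k]

[atʃubp+akkaz]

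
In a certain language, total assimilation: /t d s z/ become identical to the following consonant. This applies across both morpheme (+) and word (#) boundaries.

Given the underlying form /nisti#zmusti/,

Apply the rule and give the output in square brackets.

/s/ before /t/ → [t] (total assimilation)
/z/ before /m/ → [m] (total assimilation)
/s/ before /t/ → [t] (total assimilation)

[nitti#mmutti]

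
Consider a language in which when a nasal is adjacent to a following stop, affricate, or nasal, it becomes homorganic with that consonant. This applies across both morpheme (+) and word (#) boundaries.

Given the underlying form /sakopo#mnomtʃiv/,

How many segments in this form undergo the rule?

2

/m/ before /n/ (alveolar) → [n]
/m/ before /tʃ/ (palatal) → [ɲ]
2 segments change.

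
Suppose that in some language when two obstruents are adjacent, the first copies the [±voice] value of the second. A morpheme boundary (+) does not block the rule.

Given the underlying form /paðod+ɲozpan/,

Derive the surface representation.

/z/ before /p/ (voiceless) → [s]

[paðod+ɲospan]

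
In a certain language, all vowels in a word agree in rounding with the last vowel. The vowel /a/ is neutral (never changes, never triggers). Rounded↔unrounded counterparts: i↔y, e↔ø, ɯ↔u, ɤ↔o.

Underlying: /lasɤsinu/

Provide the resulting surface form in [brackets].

[lasosynu]

/ɤ/ harmonizes with /u/ ([+round]) → [o]
/i/ harmonizes with /u/ ([+round]) → [y]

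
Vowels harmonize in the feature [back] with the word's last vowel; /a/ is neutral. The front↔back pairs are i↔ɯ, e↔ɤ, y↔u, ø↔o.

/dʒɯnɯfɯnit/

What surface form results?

[dʒinifinit]

/ɯ/ harmonizes with /i/ ([-back]) → [i]
/ɯ/ harmonizes with /i/ ([-back]) → [i]
/ɯ/ harmonizes with /i/ ([-back]) → [i]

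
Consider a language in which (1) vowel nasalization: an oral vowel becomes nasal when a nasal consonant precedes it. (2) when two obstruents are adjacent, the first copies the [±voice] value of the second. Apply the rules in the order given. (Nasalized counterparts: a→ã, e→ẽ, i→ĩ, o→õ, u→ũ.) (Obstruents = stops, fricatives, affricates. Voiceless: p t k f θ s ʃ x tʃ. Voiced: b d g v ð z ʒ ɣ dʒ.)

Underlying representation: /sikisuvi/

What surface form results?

[sikisuvi]

Rule 1: no segment meets the rule's conditions; no change.
After rule 1: sikisuvi
Rule 2: no segment meets the rule's conditions; no change.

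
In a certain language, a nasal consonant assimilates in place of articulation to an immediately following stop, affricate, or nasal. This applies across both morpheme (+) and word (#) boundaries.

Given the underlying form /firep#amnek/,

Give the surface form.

/m/ before /n/ (alveolar) → [n]

[firep#annek]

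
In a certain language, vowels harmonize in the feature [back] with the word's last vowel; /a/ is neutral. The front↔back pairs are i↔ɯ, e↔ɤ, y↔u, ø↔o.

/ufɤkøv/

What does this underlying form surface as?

/u/ harmonizes with /ø/ ([-back]) → [y]
/ɤ/ harmonizes with /ø/ ([-back]) → [e]

[yfekøv]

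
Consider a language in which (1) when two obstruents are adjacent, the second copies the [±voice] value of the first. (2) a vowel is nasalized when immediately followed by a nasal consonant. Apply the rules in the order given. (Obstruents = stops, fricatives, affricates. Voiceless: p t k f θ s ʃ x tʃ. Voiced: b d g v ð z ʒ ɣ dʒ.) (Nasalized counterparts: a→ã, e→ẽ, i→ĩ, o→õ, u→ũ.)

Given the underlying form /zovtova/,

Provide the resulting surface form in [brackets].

Rule 1: /t/ after /v/ (voiced) → [d]
After rule 1: zovdova
Rule 2: no segment meets the rule's conditions; no change.

[zovdova]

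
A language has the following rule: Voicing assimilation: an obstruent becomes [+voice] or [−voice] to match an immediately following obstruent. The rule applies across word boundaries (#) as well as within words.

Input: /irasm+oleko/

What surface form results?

[irasm+oleko]

no segment meets the rule's conditions; no change.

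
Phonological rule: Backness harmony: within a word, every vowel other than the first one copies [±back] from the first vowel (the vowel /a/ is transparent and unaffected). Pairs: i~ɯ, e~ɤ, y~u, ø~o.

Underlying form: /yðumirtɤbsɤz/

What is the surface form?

[yðymirtebsez]

/u/ harmonizes with /y/ ([-back]) → [y]
/ɤ/ harmonizes with /y/ ([-back]) → [e]
/ɤ/ harmonizes with /y/ ([-back]) → [e]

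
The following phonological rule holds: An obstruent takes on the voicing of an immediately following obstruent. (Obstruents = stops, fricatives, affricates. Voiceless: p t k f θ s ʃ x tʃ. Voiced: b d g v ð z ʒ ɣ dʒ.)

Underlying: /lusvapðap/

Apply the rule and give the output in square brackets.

/s/ before /v/ (voiced) → [z]
/p/ before /ð/ (voiced) → [b]

[luzvabðap]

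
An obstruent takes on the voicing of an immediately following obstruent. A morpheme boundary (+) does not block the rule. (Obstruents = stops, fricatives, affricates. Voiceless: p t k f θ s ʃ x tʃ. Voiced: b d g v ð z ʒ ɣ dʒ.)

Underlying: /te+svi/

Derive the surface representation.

[te+zvi]

/s/ before /v/ (voiced) → [z]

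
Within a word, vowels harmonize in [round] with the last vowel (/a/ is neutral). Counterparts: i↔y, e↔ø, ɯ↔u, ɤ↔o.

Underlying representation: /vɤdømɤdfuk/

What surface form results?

/ɤ/ harmonizes with /u/ ([+round]) → [o]
/ɤ/ harmonizes with /u/ ([+round]) → [o]

[vodømodfuk]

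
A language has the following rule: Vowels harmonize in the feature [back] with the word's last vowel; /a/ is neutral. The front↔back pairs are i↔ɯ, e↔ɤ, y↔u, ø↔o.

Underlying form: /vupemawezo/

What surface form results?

[vupɤmawɤzo]

/e/ harmonizes with /o/ ([+back]) → [ɤ]
/e/ harmonizes with /o/ ([+back]) → [ɤ]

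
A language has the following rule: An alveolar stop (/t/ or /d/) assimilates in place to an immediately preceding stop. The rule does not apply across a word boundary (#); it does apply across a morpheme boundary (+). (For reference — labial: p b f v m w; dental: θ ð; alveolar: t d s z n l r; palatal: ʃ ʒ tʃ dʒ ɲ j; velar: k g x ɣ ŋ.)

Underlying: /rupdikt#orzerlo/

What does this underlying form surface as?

/d/ after /p/ (labial) → [b]
/t/ after /k/ (velar) → [k]

[rupbikk#orzerlo]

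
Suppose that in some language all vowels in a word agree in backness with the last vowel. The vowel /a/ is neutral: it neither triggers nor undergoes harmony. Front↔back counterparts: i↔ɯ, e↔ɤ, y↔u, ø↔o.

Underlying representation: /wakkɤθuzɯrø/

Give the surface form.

/ɤ/ harmonizes with /ø/ ([-back]) → [e]
/u/ harmonizes with /ø/ ([-back]) → [y]
/ɯ/ harmonizes with /ø/ ([-back]) → [i]

[wakkeθyzirø]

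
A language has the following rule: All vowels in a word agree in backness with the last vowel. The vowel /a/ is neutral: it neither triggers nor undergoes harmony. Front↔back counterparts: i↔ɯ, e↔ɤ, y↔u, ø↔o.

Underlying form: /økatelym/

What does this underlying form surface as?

[økatelym]

no segment meets the rule's conditions; no change.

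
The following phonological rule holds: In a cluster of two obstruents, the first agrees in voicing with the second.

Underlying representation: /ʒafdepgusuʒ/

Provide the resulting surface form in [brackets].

[ʒavdebgusuʒ]

/f/ before /d/ (voiced) → [v]
/p/ before /g/ (voiced) → [b]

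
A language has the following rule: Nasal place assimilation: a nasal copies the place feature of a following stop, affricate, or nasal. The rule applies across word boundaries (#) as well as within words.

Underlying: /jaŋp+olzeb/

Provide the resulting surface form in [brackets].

[jamp+olzeb]

/ŋ/ before /p/ (labial) → [m]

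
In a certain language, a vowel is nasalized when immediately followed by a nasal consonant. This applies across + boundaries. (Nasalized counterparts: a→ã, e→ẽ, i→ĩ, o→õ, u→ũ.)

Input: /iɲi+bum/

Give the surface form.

/i/ before nasal /ɲ/ → [ĩ]
/u/ before nasal /m/ → [ũ]

[ĩɲi+bũm]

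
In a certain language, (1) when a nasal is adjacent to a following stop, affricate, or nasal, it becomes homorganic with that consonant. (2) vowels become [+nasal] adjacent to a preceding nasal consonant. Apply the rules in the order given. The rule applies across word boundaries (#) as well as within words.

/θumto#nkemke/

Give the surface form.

Rule 1: /m/ before /t/ (alveolar) → [n]
Rule 1: /n/ before /k/ (velar) → [ŋ]
Rule 1: /m/ before /k/ (velar) → [ŋ]
After rule 1: θunto#ŋkeŋke
Rule 2: no segment meets the rule's conditions; no change.

[θunto#ŋkeŋke]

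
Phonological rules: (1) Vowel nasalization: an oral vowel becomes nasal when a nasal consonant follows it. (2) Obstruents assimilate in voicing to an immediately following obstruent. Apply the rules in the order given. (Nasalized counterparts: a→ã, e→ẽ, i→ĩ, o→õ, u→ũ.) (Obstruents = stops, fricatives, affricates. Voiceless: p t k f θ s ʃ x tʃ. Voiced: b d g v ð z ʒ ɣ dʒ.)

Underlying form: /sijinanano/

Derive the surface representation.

Rule 1: /i/ before nasal /n/ → [ĩ]
Rule 1: /a/ before nasal /n/ → [ã]
Rule 1: /a/ before nasal /n/ → [ã]
After rule 1: sijĩnãnãno
Rule 2: no segment meets the rule's conditions; no change.

[sijĩnãnãno]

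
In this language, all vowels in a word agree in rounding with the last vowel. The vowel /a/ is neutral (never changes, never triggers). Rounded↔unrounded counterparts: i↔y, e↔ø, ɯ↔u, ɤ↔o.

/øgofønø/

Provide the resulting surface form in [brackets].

no segment meets the rule's conditions; no change.

[øgofønø]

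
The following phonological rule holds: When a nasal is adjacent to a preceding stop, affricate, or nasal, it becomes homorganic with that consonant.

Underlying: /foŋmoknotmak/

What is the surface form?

[foŋŋokŋotnak]

/m/ after /ŋ/ (velar) → [ŋ]
/n/ after /k/ (velar) → [ŋ]
/m/ after /t/ (alveolar) → [n]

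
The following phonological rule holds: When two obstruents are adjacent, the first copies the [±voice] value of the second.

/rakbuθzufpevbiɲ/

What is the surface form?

/k/ before /b/ (voiced) → [g]
/θ/ before /z/ (voiced) → [ð]

[ragbuðzufpevbiɲ]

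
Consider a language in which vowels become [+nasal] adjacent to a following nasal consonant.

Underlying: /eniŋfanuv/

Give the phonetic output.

[ẽnĩŋfãnuv]

/e/ before nasal /n/ → [ẽ]
/i/ before nasal /ŋ/ → [ĩ]
/a/ before nasal /n/ → [ã]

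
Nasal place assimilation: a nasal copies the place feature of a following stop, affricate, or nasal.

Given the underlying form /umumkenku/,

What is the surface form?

/m/ before /k/ (velar) → [ŋ]
/n/ before /k/ (velar) → [ŋ]

[umuŋkeŋku]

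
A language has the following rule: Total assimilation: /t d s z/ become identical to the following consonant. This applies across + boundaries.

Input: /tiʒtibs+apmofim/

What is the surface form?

[tiʒtibs+apmofim]

no segment meets the rule's conditions; no change.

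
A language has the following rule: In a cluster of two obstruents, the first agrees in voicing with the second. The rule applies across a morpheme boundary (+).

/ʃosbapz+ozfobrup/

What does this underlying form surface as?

[ʃozbabz+osfobrup]

/s/ before /b/ (voiced) → [z]
/p/ before /z/ (voiced) → [b]
/z/ before /f/ (voiceless) → [s]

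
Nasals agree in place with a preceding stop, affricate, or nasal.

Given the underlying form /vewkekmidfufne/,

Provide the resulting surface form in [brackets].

/m/ after /k/ (velar) → [ŋ]

[vewkekŋidfufne]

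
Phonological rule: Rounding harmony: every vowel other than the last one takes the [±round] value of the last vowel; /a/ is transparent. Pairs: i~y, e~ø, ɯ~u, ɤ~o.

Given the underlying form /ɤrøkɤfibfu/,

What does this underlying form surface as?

/ɤ/ harmonizes with /u/ ([+round]) → [o]
/ɤ/ harmonizes with /u/ ([+round]) → [o]
/i/ harmonizes with /u/ ([+round]) → [y]

[orøkofybfu]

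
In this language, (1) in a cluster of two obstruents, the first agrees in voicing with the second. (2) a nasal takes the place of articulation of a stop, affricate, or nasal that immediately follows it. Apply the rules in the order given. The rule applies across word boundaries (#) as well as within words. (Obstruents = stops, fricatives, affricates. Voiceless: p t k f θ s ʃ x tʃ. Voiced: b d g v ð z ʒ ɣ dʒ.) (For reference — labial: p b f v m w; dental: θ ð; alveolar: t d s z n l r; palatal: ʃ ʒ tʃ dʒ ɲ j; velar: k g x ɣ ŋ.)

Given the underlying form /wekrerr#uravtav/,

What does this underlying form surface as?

Rule 1: /v/ before /t/ (voiceless) → [f]
After rule 1: wekrerr#uraftav
Rule 2: no segment meets the rule's conditions; no change.

[wekrerr#uraftav]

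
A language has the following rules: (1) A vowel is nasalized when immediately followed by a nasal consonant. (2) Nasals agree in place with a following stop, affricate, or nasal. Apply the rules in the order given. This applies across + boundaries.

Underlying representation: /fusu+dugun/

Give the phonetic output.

[fusu+dugũn]

Rule 1: /u/ before nasal /n/ → [ũ]
After rule 1: fusu+dugũn
Rule 2: no segment meets the rule's conditions; no change.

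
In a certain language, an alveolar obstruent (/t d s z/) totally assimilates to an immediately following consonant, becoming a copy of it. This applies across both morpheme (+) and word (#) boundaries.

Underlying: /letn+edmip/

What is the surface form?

[lenn+emmip]

/t/ before /n/ → [n] (total assimilation)
/d/ before /m/ → [m] (total assimilation)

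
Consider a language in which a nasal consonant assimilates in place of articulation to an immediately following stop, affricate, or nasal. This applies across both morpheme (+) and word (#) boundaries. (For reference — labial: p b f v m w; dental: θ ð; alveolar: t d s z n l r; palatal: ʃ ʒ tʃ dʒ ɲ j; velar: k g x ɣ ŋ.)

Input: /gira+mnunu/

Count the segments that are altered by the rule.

1

/m/ before /n/ (alveolar) → [n]
1 segment changes.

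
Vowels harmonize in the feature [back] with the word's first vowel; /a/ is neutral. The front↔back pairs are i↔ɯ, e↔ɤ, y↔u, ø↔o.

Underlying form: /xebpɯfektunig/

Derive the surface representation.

/ɯ/ harmonizes with /e/ ([-back]) → [i]
/u/ harmonizes with /e/ ([-back]) → [y]

[xebpifektynig]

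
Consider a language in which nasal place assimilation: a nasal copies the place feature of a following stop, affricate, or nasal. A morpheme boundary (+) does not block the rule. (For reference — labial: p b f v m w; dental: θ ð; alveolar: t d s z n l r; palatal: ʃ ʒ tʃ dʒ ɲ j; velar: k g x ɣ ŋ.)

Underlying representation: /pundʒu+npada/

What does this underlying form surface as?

/n/ before /dʒ/ (palatal) → [ɲ]
/n/ before /p/ (labial) → [m]

[puɲdʒu+mpada]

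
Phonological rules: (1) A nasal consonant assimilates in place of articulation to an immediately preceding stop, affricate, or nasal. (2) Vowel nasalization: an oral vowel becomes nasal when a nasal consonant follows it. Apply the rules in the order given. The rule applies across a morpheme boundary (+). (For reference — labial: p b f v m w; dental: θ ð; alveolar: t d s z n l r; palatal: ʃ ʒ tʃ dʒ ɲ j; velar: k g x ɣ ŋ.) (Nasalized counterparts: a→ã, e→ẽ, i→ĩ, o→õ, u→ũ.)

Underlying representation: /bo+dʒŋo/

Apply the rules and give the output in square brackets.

Rule 1: /ŋ/ after /dʒ/ (palatal) → [ɲ]
After rule 1: bo+dʒɲo
Rule 2: no segment meets the rule's conditions; no change.

[bo+dʒɲo]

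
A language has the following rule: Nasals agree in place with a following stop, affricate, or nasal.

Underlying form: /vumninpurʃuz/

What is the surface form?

/m/ before /n/ (alveolar) → [n]
/n/ before /p/ (labial) → [m]

[vunnimpurʃuz]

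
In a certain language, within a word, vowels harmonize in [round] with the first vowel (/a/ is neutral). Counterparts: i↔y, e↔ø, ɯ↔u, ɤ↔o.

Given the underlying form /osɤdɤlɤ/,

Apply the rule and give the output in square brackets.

/ɤ/ harmonizes with /o/ ([+round]) → [o]
/ɤ/ harmonizes with /o/ ([+round]) → [o]
/ɤ/ harmonizes with /o/ ([+round]) → [o]

[osodolo]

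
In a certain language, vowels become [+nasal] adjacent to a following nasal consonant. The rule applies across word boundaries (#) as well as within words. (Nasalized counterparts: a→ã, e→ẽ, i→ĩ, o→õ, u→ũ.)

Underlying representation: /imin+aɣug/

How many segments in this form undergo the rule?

2

/i/ before nasal /m/ → [ĩ]
/i/ before nasal /n/ → [ĩ]
2 segments change.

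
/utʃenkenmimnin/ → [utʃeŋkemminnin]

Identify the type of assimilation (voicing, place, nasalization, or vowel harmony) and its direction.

/n/→[ŋ] /n/→[m] /m/→[n].
Each target copies a feature from the following segment, so the direction is regressive.

place assimilation, regressive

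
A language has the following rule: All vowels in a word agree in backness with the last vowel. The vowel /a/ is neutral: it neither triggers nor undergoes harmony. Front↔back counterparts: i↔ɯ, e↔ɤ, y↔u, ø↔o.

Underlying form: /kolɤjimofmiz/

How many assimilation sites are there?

/o/ harmonizes with /i/ ([-back]) → [ø]
/ɤ/ harmonizes with /i/ ([-back]) → [e]
/o/ harmonizes with /i/ ([-back]) → [ø]
3 segments change.

3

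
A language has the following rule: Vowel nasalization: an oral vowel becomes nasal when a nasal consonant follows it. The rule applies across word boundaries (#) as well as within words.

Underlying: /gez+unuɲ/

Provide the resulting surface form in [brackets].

/u/ before nasal /n/ → [ũ]
/u/ before nasal /ɲ/ → [ũ]

[gez+ũnũɲ]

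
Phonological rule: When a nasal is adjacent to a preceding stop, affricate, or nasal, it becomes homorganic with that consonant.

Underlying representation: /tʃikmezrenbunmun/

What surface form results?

[tʃikŋezrenbunnun]

/m/ after /k/ (velar) → [ŋ]
/m/ after /n/ (alveolar) → [n]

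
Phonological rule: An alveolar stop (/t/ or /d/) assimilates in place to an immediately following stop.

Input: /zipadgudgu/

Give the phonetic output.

/d/ before /g/ (velar) → [g]
/d/ before /g/ (velar) → [g]

[zipagguggu]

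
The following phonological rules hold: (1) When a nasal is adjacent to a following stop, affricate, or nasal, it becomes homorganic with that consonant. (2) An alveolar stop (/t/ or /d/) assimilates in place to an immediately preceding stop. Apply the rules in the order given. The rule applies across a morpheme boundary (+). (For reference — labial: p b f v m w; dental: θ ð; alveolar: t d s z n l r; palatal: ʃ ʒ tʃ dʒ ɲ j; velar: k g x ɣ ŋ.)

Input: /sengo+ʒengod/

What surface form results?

Rule 1: /n/ before /g/ (velar) → [ŋ]
Rule 1: /n/ before /g/ (velar) → [ŋ]
After rule 1: seŋgo+ʒeŋgod
Rule 2: no segment meets the rule's conditions; no change.

[seŋgo+ʒeŋgod]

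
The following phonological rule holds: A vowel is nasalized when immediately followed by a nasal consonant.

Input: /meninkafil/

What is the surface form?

[mẽnĩnkafil]

/e/ before nasal /n/ → [ẽ]
/i/ before nasal /n/ → [ĩ]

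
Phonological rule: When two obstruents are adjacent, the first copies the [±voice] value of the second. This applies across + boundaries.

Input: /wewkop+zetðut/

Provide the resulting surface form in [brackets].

/p/ before /z/ (voiced) → [b]
/t/ before /ð/ (voiced) → [d]

[wewkob+zedðut]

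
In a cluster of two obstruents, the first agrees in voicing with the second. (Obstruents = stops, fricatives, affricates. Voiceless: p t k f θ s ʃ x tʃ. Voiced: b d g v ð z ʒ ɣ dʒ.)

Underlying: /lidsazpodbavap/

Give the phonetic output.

/d/ before /s/ (voiceless) → [t]
/z/ before /p/ (voiceless) → [s]

[litsaspodbavap]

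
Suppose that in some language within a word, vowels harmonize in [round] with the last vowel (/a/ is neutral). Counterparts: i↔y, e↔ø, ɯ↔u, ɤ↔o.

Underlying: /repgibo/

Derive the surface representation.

/e/ harmonizes with /o/ ([+round]) → [ø]
/i/ harmonizes with /o/ ([+round]) → [y]

[røpgybo]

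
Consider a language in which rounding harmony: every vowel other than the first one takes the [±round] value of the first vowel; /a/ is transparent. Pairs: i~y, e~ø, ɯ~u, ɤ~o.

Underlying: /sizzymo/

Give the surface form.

[sizzimɤ]

/y/ harmonizes with /i/ ([-round]) → [i]
/o/ harmonizes with /i/ ([-round]) → [ɤ]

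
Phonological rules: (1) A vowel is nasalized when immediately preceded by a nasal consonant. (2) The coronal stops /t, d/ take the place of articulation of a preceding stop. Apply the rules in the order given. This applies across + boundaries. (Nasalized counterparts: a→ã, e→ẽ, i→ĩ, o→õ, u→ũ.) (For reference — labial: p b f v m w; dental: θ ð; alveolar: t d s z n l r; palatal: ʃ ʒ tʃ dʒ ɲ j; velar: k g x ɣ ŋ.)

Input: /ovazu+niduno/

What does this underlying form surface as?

Rule 1: /i/ after nasal /n/ → [ĩ]
Rule 1: /o/ after nasal /n/ → [õ]
After rule 1: ovazu+nĩdunõ
Rule 2: no segment meets the rule's conditions; no change.

[ovazu+nĩdunõ]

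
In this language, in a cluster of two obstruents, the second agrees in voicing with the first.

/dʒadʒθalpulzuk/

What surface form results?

[dʒadʒðalpulzuk]

/θ/ after /dʒ/ (voiced) → [ð]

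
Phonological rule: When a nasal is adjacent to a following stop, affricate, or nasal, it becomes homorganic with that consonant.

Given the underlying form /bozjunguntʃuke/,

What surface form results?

[bozjuŋguɲtʃuke]

/n/ before /g/ (velar) → [ŋ]
/n/ before /tʃ/ (palatal) → [ɲ]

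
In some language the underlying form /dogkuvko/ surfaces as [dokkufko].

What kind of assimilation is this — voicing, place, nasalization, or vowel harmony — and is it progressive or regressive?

voicing assimilation, regressive

/g/→[k] /v/→[f].
Each target copies a feature from the following segment, so the direction is regressive.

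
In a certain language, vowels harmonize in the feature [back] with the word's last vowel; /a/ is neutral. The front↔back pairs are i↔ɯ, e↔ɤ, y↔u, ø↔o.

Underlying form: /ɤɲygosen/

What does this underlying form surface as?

[eɲygøsen]

/ɤ/ harmonizes with /e/ ([-back]) → [e]
/o/ harmonizes with /e/ ([-back]) → [ø]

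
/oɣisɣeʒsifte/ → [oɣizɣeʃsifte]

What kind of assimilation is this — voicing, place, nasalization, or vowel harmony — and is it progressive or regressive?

/s/→[z] /ʒ/→[ʃ].
Each target copies a feature from the following segment, so the direction is regressive.

voicing assimilation, regressive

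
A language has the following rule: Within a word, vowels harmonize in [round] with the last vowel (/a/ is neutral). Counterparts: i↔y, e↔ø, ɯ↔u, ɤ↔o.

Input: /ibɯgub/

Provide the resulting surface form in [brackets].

/i/ harmonizes with /u/ ([+round]) → [y]
/ɯ/ harmonizes with /u/ ([+round]) → [u]

[ybugub]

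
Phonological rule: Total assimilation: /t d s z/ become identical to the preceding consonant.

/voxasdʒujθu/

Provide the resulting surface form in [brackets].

[voxasdʒujθu]

no segment meets the rule's conditions; no change.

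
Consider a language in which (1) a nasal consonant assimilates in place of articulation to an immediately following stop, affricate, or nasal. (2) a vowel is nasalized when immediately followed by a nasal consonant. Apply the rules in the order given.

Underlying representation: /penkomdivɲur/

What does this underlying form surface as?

Rule 1: /n/ before /k/ (velar) → [ŋ]
Rule 1: /m/ before /d/ (alveolar) → [n]
After rule 1: peŋkondivɲur
Rule 2: /e/ before nasal /ŋ/ → [ẽ]
Rule 2: /o/ before nasal /n/ → [õ]

[pẽŋkõndivɲur]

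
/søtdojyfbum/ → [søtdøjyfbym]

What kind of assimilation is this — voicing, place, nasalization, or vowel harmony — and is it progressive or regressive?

vowel harmony, progressive

/o/→[ø] /u/→[y].
Vowels agree with the first vowel, so the harmony is progressive.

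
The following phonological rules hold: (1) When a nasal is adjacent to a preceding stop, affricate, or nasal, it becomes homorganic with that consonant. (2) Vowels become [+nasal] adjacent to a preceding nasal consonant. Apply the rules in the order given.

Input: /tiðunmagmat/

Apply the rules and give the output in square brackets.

[tiðunnãgŋãt]

Rule 1: /m/ after /n/ (alveolar) → [n]
Rule 1: /m/ after /g/ (velar) → [ŋ]
After rule 1: tiðunnagŋat
Rule 2: /a/ after nasal /n/ → [ã]
Rule 2: /a/ after nasal /ŋ/ → [ã]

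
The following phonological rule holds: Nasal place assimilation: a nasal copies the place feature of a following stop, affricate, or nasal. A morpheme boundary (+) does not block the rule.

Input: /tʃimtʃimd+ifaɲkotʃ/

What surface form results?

/m/ before /tʃ/ (palatal) → [ɲ]
/m/ before /d/ (alveolar) → [n]
/ɲ/ before /k/ (velar) → [ŋ]

[tʃiɲtʃind+ifaŋkotʃ]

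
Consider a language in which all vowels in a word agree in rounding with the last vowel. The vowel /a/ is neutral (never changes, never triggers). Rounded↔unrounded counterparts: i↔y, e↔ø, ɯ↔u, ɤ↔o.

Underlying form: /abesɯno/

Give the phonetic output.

[abøsuno]

/e/ harmonizes with /o/ ([+round]) → [ø]
/ɯ/ harmonizes with /o/ ([+round]) → [u]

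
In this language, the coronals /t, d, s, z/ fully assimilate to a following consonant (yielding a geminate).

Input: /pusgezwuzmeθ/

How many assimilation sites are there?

3

/s/ before /g/ → [g] (total assimilation)
/z/ before /w/ → [w] (total assimilation)
/z/ before /m/ → [m] (total assimilation)
3 segments change.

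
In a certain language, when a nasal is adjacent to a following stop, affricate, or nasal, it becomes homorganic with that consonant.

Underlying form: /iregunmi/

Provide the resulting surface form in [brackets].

[iregummi]

/n/ before /m/ (labial) → [m]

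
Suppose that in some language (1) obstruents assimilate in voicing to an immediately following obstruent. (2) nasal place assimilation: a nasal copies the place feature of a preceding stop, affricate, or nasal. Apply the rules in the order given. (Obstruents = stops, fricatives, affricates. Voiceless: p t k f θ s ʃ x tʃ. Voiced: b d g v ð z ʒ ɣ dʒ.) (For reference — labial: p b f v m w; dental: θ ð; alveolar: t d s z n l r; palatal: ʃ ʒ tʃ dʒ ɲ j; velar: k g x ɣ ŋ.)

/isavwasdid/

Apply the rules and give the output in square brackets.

[isavwazdid]

Rule 1: /s/ before /d/ (voiced) → [z]
After rule 1: isavwazdid
Rule 2: no segment meets the rule's conditions; no change.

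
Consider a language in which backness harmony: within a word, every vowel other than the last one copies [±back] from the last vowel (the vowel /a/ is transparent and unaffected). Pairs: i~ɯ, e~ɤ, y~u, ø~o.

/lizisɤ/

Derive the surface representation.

[lɯzɯsɤ]

/i/ harmonizes with /ɤ/ ([+back]) → [ɯ]
/i/ harmonizes with /ɤ/ ([+back]) → [ɯ]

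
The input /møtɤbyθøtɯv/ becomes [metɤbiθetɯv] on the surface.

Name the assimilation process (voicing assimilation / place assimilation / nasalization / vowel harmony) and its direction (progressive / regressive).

/ø/→[e] /y/→[i] /ø/→[e].
Vowels agree with the last vowel, so the harmony is regressive.

vowel harmony, regressive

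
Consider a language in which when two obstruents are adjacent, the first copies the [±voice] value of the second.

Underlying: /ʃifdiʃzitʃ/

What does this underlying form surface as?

/f/ before /d/ (voiced) → [v]
/ʃ/ before /z/ (voiced) → [ʒ]

[ʃivdiʒzitʃ]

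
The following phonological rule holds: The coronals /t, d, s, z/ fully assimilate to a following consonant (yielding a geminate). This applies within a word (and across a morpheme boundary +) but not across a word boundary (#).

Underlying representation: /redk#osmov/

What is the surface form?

[rekk#ommov]

/d/ before /k/ → [k] (total assimilation)
/s/ before /m/ → [m] (total assimilation)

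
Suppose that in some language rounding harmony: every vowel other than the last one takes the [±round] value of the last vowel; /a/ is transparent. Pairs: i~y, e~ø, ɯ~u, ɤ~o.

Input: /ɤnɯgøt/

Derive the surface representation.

[onugøt]

/ɤ/ harmonizes with /ø/ ([+round]) → [o]
/ɯ/ harmonizes with /ø/ ([+round]) → [u]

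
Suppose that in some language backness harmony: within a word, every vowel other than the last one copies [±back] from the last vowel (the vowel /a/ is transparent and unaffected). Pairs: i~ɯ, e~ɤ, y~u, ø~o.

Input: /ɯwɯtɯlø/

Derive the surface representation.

[iwitilø]

/ɯ/ harmonizes with /ø/ ([-back]) → [i]
/ɯ/ harmonizes with /ø/ ([-back]) → [i]
/ɯ/ harmonizes with /ø/ ([-back]) → [i]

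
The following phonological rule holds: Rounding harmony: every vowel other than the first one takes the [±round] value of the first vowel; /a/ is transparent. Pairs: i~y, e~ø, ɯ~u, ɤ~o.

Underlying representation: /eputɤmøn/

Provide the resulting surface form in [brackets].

[epɯtɤmen]

/u/ harmonizes with /e/ ([-round]) → [ɯ]
/ø/ harmonizes with /e/ ([-round]) → [e]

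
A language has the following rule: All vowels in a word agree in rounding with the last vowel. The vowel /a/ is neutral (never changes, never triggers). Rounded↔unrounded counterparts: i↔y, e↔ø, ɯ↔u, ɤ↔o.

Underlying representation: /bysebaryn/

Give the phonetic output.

/e/ harmonizes with /y/ ([+round]) → [ø]

[bysøbaryn]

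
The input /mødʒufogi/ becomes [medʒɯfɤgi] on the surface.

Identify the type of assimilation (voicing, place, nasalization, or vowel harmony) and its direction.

vowel harmony, regressive

/ø/→[e] /u/→[ɯ] /o/→[ɤ].
Vowels agree with the last vowel, so the harmony is regressive.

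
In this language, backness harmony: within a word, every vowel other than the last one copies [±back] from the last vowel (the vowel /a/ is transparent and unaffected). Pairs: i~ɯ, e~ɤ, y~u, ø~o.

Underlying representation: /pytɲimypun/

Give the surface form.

[putɲɯmupun]

/y/ harmonizes with /u/ ([+back]) → [u]
/i/ harmonizes with /u/ ([+back]) → [ɯ]
/y/ harmonizes with /u/ ([+back]) → [u]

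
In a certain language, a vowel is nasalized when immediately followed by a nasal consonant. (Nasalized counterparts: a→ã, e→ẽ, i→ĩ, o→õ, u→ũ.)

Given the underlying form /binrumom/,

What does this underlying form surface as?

/i/ before nasal /n/ → [ĩ]
/u/ before nasal /m/ → [ũ]
/o/ before nasal /m/ → [õ]

[bĩnrũmõm]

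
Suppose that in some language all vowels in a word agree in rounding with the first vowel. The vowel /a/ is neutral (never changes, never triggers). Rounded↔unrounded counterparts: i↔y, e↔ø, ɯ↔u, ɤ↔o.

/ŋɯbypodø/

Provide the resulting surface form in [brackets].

/y/ harmonizes with /ɯ/ ([-round]) → [i]
/o/ harmonizes with /ɯ/ ([-round]) → [ɤ]
/ø/ harmonizes with /ɯ/ ([-round]) → [e]

[ŋɯbipɤde]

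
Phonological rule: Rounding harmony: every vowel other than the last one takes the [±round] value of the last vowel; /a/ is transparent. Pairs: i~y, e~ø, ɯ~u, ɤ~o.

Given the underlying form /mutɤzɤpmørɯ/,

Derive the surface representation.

/u/ harmonizes with /ɯ/ ([-round]) → [ɯ]
/ø/ harmonizes with /ɯ/ ([-round]) → [e]

[mɯtɤzɤpmerɯ]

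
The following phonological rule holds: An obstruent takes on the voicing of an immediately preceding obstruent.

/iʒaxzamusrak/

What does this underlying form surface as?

[iʒaxsamusrak]

/z/ after /x/ (voiceless) → [s]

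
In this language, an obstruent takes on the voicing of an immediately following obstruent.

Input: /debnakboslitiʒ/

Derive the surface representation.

/k/ before /b/ (voiced) → [g]

[debnagboslitiʒ]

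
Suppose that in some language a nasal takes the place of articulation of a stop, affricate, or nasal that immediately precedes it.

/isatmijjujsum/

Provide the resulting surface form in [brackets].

/m/ after /t/ (alveolar) → [n]

[isatnijjujsum]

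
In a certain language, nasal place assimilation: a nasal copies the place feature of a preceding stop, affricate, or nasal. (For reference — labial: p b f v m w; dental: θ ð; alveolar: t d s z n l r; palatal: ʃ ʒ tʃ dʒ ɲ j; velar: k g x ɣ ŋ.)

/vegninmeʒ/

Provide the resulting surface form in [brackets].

[vegŋinneʒ]

/n/ after /g/ (velar) → [ŋ]
/m/ after /n/ (alveolar) → [n]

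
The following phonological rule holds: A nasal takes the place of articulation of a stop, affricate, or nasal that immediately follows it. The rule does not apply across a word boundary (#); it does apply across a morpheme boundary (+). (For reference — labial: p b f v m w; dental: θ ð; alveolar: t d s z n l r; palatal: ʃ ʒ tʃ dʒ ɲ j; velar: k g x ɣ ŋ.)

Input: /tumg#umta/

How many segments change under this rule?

2

/m/ before /g/ (velar) → [ŋ]
/m/ before /t/ (alveolar) → [n]
2 segments change.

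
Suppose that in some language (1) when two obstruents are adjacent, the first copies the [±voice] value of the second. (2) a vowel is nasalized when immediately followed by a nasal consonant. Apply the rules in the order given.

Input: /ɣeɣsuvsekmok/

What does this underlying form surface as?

[ɣexsufsekmok]

Rule 1: /ɣ/ before /s/ (voiceless) → [x]
Rule 1: /v/ before /s/ (voiceless) → [f]
After rule 1: ɣexsufsekmok
Rule 2: no segment meets the rule's conditions; no change.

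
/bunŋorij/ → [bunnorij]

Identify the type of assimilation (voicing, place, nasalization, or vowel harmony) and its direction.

/ŋ/→[n].
Each target copies a feature from the preceding segment, so the direction is progressive.

place assimilation, progressive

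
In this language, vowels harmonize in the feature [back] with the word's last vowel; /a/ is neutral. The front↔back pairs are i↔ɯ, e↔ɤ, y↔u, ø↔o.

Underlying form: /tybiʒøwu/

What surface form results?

/y/ harmonizes with /u/ ([+back]) → [u]
/i/ harmonizes with /u/ ([+back]) → [ɯ]
/ø/ harmonizes with /u/ ([+back]) → [o]

[tubɯʒowu]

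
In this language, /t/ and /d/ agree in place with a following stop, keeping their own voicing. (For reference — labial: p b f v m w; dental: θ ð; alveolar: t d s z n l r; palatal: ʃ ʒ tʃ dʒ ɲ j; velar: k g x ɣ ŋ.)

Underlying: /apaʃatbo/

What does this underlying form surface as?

[apaʃapbo]

/t/ before /b/ (labial) → [p]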